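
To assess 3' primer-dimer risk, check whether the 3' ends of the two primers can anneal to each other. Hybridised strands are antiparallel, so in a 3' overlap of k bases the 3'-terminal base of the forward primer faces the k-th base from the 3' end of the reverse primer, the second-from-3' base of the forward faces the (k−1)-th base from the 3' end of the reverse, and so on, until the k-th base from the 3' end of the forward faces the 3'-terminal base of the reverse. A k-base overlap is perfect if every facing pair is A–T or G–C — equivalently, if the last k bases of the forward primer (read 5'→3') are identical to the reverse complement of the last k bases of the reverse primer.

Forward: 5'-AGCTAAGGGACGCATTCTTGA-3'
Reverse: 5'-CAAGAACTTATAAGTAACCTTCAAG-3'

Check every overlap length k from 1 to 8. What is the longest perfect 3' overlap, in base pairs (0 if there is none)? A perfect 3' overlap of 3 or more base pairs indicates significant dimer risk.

Longest perfect overlap: 5 complementary base pairs; significant dimer risk (threshold 3).

Last 8 bases (5'→3') — forward …ATTCTTGA, reverse …CCTTCAAG.
Reverse complement of the reverse primer's last 8 bases: CTTGAAGG; its first k bases are the reverse complement of the reverse primer's last k bases, so a perfect k-base overlap needs the forward primer's last k bases to equal them.
Comparing (forward last k vs required): k=1: A vs C ✗; k=2: GA vs CT ✗; k=3: TGA vs CTT ✗; k=4: TTGA vs CTTG ✗; k=5: CTTGA vs CTTGA ✓; k=6: TCTTGA vs CTTGAA ✗; k=7: TTCTTGA vs CTTGAAG ✗; k=8: ATTCTTGA vs CTTGAAGG ✗.
Only k = 5 is perfect, so the longest perfect 3' overlap is 5.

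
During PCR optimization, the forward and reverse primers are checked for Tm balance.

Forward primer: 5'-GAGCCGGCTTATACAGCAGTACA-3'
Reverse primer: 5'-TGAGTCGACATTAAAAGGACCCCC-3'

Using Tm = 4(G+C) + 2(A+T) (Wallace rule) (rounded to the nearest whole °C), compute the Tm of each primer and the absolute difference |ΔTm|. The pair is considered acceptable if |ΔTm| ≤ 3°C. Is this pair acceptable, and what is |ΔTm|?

Forward: A=7 T=4 G=6 C=6 → Tm = 2·11 + 4·12 = 70°C.
Reverse: A=8 T=4 G=5 C=7 → Tm = 2·12 + 4·12 = 72°C.
|ΔTm| = |70 − 72| = 2°C, ≤ 3°C.

|ΔTm| = 2°C; the pair is acceptable.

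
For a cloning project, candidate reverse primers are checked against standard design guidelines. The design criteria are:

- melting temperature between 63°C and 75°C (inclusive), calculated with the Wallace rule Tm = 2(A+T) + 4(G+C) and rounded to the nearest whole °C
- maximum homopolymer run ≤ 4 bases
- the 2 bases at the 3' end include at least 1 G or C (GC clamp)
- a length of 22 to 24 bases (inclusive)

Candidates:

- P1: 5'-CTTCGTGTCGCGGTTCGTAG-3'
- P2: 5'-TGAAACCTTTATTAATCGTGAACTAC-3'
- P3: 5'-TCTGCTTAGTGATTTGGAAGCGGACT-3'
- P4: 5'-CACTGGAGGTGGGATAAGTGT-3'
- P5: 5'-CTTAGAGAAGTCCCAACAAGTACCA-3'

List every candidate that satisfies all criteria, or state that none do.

None of the candidates satisfy all criteria.

P1 (20 nt, A=1 T=7 G=7 C=5): Tm = 2·8 + 4·12 = 64°C ✓; longest run = 2 ✓; 3' end AG has 1 G/C ✓; length 20, outside 22–24 ✗ — fails.
P2 (26 nt, A=9 T=9 G=3 C=5): Tm = 2·18 + 4·8 = 68°C ✓; longest run = 3 ✓; 3' end AC has 1 G/C ✓; length 26, outside 22–24 ✗ — fails.
P3 (26 nt, A=5 T=9 G=8 C=4): Tm = 2·14 + 4·12 = 76°C, outside 63–75°C ✗; longest run = 3 ✓; 3' end CT has 1 G/C ✓; length 26, outside 22–24 ✗ — fails.
P4 (21 nt, A=5 T=5 G=9 C=2): Tm = 2·10 + 4·11 = 64°C ✓; longest run = 3 ✓; 3' end GT has 1 G/C ✓; length 21, outside 22–24 ✗ — fails.
P5 (25 nt, A=10 T=4 G=4 C=7): Tm = 2·14 + 4·11 = 72°C ✓; longest run = 3 ✓; 3' end CA has 1 G/C ✓; length 25, outside 22–24 ✗ — fails.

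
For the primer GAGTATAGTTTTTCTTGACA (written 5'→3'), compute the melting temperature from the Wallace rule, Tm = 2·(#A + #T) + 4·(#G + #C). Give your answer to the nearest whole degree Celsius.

52°C

Base counts: A=5, T=9, G=4, C=2 (length 20).
Tm = 2·(5+9) + 4·(4+2) = 2·14 + 4·6 = 28 + 24 = 52°C.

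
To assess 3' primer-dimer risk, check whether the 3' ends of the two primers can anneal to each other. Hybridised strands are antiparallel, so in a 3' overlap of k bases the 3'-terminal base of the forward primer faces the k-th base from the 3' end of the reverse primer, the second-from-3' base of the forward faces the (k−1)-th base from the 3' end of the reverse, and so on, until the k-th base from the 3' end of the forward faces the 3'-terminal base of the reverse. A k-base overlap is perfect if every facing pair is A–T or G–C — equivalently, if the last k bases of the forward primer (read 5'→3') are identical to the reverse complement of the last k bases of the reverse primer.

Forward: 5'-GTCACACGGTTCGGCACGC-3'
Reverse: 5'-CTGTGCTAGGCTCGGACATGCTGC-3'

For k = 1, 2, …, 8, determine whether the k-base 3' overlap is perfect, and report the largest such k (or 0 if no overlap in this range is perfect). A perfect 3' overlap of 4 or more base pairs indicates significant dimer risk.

Last 8 bases (5'→3') — forward …CGGCACGC, reverse …CATGCTGC.
Reverse complement of the reverse primer's last 8 bases: GCAGCATG; its first k bases are the reverse complement of the reverse primer's last k bases, so a perfect k-base overlap needs the forward primer's last k bases to equal them.
Comparing (forward last k vs required): k=1: C vs G ✗; k=2: GC vs GC ✓; k=3: CGC vs GCA ✗; k=4: ACGC vs GCAG ✗; k=5: CACGC vs GCAGC ✗; k=6: GCACGC vs GCAGCA ✗; k=7: GGCACGC vs GCAGCAT ✗; k=8: CGGCACGC vs GCAGCATG ✗.
Only k = 2 is perfect, so the longest perfect 3' overlap is 2.

Longest perfect overlap: 2 complementary base pairs; below the dimer-risk threshold (threshold 4).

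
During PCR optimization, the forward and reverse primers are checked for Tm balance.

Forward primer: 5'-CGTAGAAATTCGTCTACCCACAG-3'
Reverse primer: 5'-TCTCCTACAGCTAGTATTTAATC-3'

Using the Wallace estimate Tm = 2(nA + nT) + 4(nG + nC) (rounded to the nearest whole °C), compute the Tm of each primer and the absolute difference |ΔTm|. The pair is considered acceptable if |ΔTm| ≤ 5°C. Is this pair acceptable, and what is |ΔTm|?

Forward: A=7 T=5 G=4 C=7 → Tm = 2·12 + 4·11 = 68°C.
Reverse: A=6 T=9 G=2 C=6 → Tm = 2·15 + 4·8 = 62°C.
|ΔTm| = |68 − 62| = 6°C, > 5°C.

|ΔTm| = 6°C; the pair is not acceptable.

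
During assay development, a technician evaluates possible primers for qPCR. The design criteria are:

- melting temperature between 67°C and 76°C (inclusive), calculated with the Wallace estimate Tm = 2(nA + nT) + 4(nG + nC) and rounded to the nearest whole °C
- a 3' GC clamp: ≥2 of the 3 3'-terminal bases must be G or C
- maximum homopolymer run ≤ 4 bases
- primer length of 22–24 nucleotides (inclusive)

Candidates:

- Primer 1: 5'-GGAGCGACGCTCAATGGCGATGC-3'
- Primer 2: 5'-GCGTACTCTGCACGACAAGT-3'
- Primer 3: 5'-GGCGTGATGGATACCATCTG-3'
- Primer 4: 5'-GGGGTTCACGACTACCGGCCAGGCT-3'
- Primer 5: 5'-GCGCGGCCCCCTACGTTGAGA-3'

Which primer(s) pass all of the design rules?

Primer 1 only.

Primer 1 (23 nt, A=5 T=3 G=9 C=6): Tm = 2·8 + 4·15 = 76°C ✓; 3' end TGC has 2 G/C ✓; longest run = 2 ✓; length 23 ✓ — passes.
Primer 2 (20 nt, A=5 T=4 G=5 C=6): Tm = 2·9 + 4·11 = 62°C, outside 67–76°C ✗; 3' end AGT has 1 G/C, need ≥2 ✗; longest run = 2 ✓; length 20, outside 22–24 ✗ — fails.
Primer 3 (20 nt, A=4 T=5 G=7 C=4): Tm = 2·9 + 4·11 = 62°C, outside 67–76°C ✗; 3' end CTG has 2 G/C ✓; longest run = 2 ✓; length 20, outside 22–24 ✗ — fails.
Primer 4 (25 nt, A=4 T=4 G=9 C=8): Tm = 2·8 + 4·17 = 84°C, outside 67–76°C ✗; 3' end GCT has 2 G/C ✓; longest run = 4 ✓; length 25, outside 22–24 ✗ — fails.
Primer 5 (21 nt, A=3 T=3 G=7 C=8): Tm = 2·6 + 4·15 = 72°C ✓; 3' end AGA has 1 G/C, need ≥2 ✗; longest run = 5, exceeds 4 ✗; length 21, outside 22–24 ✗ — fails.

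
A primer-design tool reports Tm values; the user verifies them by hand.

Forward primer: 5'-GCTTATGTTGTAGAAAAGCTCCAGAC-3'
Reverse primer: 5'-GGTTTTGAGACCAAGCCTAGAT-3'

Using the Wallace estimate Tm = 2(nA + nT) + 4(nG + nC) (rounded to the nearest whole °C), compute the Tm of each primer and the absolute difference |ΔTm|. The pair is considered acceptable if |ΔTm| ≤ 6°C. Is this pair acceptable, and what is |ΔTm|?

|ΔTm| = 10°C; the pair is not acceptable.

Forward: A=8 T=7 G=6 C=5 → Tm = 2·15 + 4·11 = 74°C.
Reverse: A=6 T=6 G=6 C=4 → Tm = 2·12 + 4·10 = 64°C.
|ΔTm| = |74 − 64| = 10°C, > 6°C.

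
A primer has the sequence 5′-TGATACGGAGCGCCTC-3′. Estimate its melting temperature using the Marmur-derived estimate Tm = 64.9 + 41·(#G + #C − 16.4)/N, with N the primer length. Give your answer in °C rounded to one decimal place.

Base counts: A=3, T=3, G=5, C=5; G+C = 10, N = 16.
Tm = 64.9 + 41·(10 − 16.4)/16 = 64.9 + -262.40/16 = 48.5°C.

48.5°C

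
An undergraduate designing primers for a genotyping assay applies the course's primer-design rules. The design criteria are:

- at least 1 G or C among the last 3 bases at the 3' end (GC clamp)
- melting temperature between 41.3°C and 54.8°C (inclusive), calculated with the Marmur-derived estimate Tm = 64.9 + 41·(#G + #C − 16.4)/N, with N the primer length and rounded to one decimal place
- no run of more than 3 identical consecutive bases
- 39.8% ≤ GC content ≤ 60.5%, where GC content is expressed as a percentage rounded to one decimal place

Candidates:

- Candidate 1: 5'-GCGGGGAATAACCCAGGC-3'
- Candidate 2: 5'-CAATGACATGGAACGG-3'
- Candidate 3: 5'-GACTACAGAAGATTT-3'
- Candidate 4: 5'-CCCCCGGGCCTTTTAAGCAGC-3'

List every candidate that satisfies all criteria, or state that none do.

Candidate 2 only.

Candidate 1 (18 nt, A=5 T=1 G=7 C=5): 3' end GGC has 3 G/C ✓; Tm = 64.9 + 41·(12 − 16.4)/18 = 54.9°C, outside 41.3–54.8°C ✗; longest run = 4, exceeds 3 ✗; GC 12/18 = 66.7%, outside 39.8–60.5% ✗ — fails.
Candidate 2 (16 nt, A=6 T=2 G=5 C=3): 3' end CGG has 3 G/C ✓; Tm = 64.9 + 41·(8 − 16.4)/16 = 43.4°C ✓; longest run = 2 ✓; GC 8/16 = 50.0% ✓ — passes.
Candidate 3 (15 nt, A=6 T=4 G=3 C=2): 3' end TTT has 0 G/C, need ≥1 ✗; Tm = 64.9 + 41·(5 − 16.4)/15 = 33.7°C, outside 41.3–54.8°C ✗; longest run = 3 ✓; GC 5/15 = 33.3%, outside 39.8–60.5% ✗ — fails.
Candidate 4 (21 nt, A=3 T=4 G=5 C=9): 3' end AGC has 2 G/C ✓; Tm = 64.9 + 41·(14 − 16.4)/21 = 60.2°C, outside 41.3–54.8°C ✗; longest run = 5, exceeds 3 ✗; GC 14/21 = 66.7%, outside 39.8–60.5% ✗ — fails.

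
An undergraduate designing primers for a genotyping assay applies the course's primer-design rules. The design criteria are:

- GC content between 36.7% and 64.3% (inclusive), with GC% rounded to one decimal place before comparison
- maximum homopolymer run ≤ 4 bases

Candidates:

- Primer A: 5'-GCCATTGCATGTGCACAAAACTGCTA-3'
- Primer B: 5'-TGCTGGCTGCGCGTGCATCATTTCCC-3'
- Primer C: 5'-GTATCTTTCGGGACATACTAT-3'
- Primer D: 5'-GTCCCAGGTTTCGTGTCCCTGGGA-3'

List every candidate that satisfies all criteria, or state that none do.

Primer A, Primer B, Primer C and Primer D.

Primer A (26 nt, A=8 T=6 G=5 C=7): GC 12/26 = 46.2% ✓; longest run = 4 ✓ — passes.
Primer B (26 nt, A=2 T=8 G=7 C=9): GC 16/26 = 61.5% ✓; longest run = 3 ✓ — passes.
Primer C (21 nt, A=5 T=8 G=4 C=4): GC 8/21 = 38.1% ✓; longest run = 3 ✓ — passes.
Primer D (24 nt, A=2 T=7 G=8 C=7): GC 15/24 = 62.5% ✓; longest run = 3 ✓ — passes.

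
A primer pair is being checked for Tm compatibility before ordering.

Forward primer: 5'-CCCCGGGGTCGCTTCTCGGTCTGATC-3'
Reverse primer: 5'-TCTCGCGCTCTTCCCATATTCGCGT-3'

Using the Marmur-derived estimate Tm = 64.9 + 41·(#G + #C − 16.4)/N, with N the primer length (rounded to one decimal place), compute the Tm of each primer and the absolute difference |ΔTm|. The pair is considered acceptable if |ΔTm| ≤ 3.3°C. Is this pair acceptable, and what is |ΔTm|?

Forward: G+C = 18, N = 26 → Tm = 64.9 + 41·(18 − 16.4)/26 = 67.4°C.
Reverse: G+C = 14, N = 25 → Tm = 64.9 + 41·(14 − 16.4)/25 = 61.0°C.
|ΔTm| = |67.4 − 61.0| = 6.4°C, > 3.3°C.

|ΔTm| = 6.4°C; the pair is not acceptable.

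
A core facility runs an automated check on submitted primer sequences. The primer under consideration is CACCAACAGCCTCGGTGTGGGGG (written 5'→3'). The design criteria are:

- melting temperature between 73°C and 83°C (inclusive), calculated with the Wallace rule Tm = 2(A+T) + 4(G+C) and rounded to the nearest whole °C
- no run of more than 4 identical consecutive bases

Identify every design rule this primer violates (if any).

Base counts: A=4, T=3, G=9, C=7 (length 23).
Tm: Tm = 2·7 + 4·16 = 78°C ✓
homopolymer run: longest run = 5, exceeds 4 ✗

Fails: homopolymer run.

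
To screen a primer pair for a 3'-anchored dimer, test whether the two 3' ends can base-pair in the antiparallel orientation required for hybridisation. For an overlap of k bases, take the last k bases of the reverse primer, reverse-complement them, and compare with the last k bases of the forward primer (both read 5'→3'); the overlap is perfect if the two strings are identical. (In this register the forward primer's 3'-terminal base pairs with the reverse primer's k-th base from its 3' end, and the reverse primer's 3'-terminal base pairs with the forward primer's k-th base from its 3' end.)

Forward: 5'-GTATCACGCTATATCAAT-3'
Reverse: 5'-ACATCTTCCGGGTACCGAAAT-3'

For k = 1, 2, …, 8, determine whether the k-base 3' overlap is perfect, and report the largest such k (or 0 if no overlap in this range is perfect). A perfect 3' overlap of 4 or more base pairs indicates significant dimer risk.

Longest perfect overlap: 2 complementary base pairs; below the dimer-risk threshold (threshold 4).

Last 8 bases (5'→3') — forward …ATATCAAT, reverse …ACCGAAAT.
Reverse complement of the reverse primer's last 8 bases: ATTTCGGT; its first k bases are the reverse complement of the reverse primer's last k bases, so a perfect k-base overlap needs the forward primer's last k bases to equal them.
Comparing (forward last k vs required): k=1: T vs A ✗; k=2: AT vs AT ✓; k=3: AAT vs ATT ✗; k=4: CAAT vs ATTT ✗; k=5: TCAAT vs ATTTC ✗; k=6: ATCAAT vs ATTTCG ✗; k=7: TATCAAT vs ATTTCGG ✗; k=8: ATATCAAT vs ATTTCGGT ✗.
Only k = 2 is perfect, so the longest perfect 3' overlap is 2.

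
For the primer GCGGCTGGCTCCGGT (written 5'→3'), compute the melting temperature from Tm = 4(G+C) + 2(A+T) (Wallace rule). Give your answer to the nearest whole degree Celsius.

54°C

Base counts: A=0, T=3, G=7, C=5 (length 15).
Tm = 2·(0+3) + 4·(7+5) = 2·3 + 4·12 = 6 + 48 = 54°C.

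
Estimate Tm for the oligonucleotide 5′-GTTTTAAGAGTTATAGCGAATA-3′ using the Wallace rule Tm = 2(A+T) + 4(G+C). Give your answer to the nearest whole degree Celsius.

Base counts: A=8, T=8, G=5, C=1 (length 22).
Tm = 2·(8+8) + 4·(5+1) = 2·16 + 4·6 = 32 + 24 = 56°C.

56°C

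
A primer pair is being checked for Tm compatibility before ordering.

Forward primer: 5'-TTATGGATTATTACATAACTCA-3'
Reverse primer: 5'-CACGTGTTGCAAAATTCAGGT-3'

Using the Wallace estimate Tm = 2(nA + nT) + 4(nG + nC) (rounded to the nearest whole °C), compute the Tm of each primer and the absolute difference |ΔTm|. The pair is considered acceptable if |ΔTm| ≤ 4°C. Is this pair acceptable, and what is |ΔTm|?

Forward: A=8 T=9 G=2 C=3 → Tm = 2·17 + 4·5 = 54°C.
Reverse: A=6 T=6 G=5 C=4 → Tm = 2·12 + 4·9 = 60°C.
|ΔTm| = |54 − 60| = 6°C, > 4°C.

|ΔTm| = 6°C; the pair is not acceptable.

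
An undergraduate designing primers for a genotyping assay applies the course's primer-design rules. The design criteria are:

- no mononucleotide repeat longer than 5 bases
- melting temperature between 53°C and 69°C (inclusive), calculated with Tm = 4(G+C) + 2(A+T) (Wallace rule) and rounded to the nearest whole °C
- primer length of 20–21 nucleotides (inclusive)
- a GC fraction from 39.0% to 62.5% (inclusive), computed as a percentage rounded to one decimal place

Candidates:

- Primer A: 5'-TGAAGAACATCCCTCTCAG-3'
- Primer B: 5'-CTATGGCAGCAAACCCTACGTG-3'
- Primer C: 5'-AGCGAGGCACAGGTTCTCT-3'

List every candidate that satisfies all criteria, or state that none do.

None of the candidates satisfy all criteria.

Primer A (19 nt, A=6 T=4 G=3 C=6): longest run = 3 ✓; Tm = 2·10 + 4·9 = 56°C ✓; length 19, outside 20–21 ✗; GC 9/19 = 47.4% ✓ — fails.
Primer B (22 nt, A=6 T=4 G=5 C=7): longest run = 3 ✓; Tm = 2·10 + 4·12 = 68°C ✓; length 22, outside 20–21 ✗; GC 12/22 = 54.5% ✓ — fails.
Primer C (19 nt, A=4 T=4 G=6 C=5): longest run = 2 ✓; Tm = 2·8 + 4·11 = 60°C ✓; length 19, outside 20–21 ✗; GC 11/19 = 57.9% ✓ — fails.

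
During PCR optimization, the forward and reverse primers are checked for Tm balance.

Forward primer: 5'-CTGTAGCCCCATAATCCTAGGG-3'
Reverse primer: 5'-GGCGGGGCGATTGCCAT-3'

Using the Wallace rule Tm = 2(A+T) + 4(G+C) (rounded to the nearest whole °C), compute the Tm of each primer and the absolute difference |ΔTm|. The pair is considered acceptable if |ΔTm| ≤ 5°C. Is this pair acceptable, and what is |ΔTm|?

Forward: A=5 T=5 G=5 C=7 → Tm = 2·10 + 4·12 = 68°C.
Reverse: A=2 T=3 G=8 C=4 → Tm = 2·5 + 4·12 = 58°C.
|ΔTm| = |68 − 58| = 10°C, > 5°C.

|ΔTm| = 10°C; the pair is not acceptable.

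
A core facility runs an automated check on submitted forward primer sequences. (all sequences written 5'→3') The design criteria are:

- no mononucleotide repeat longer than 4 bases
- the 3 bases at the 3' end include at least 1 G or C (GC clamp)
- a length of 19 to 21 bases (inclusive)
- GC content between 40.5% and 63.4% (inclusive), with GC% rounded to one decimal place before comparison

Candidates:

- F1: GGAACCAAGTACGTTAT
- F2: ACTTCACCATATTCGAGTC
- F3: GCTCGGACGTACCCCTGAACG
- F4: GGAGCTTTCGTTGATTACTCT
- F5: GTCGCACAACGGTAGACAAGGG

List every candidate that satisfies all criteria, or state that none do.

F1 (17 nt, A=6 T=4 G=4 C=3): longest run = 2 ✓; 3' end TAT has 0 G/C, need ≥1 ✗; length 17, outside 19–21 ✗; GC 7/17 = 41.2% ✓ — fails.
F2 (19 nt, A=5 T=6 G=2 C=6): longest run = 2 ✓; 3' end GTC has 2 G/C ✓; length 19 ✓; GC 8/19 = 42.1% ✓ — passes.
F3 (21 nt, A=4 T=3 G=6 C=8): longest run = 4 ✓; 3' end ACG has 2 G/C ✓; length 21 ✓; GC 14/21 = 66.7%, outside 40.5–63.4% ✗ — fails.
F4 (21 nt, A=3 T=9 G=5 C=4): longest run = 3 ✓; 3' end TCT has 1 G/C ✓; length 21 ✓; GC 9/21 = 42.9% ✓ — passes.
F5 (22 nt, A=7 T=2 G=8 C=5): longest run = 3 ✓; 3' end GGG has 3 G/C ✓; length 22, outside 19–21 ✗; GC 13/22 = 59.1% ✓ — fails.

F2 and F4.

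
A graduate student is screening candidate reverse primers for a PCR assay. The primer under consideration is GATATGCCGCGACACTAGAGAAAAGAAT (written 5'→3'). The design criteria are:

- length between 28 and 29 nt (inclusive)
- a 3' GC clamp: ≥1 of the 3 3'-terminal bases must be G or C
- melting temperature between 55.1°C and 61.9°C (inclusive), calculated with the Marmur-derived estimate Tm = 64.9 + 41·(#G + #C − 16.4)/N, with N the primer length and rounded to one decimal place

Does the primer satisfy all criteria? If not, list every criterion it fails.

Base counts: A=12, T=4, G=7, C=5 (length 28).
length: length 28 ✓
GC clamp: 3' end AAT has 0 G/C, need ≥1 ✗
Tm: Tm = 64.9 + 41·(12 − 16.4)/28 = 58.5°C ✓

Fails: GC clamp.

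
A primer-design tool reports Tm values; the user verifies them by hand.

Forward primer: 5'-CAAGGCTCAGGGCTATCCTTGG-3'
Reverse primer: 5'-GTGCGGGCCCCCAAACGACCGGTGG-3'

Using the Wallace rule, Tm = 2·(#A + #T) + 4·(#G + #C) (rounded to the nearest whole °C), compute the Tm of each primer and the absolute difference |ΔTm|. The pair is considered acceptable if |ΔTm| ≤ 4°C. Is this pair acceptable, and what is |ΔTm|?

|ΔTm| = 18°C; the pair is not acceptable.

Forward: A=4 T=5 G=7 C=6 → Tm = 2·9 + 4·13 = 70°C.
Reverse: A=4 T=2 G=10 C=9 → Tm = 2·6 + 4·19 = 88°C.
|ΔTm| = |70 − 88| = 18°C, > 4°C.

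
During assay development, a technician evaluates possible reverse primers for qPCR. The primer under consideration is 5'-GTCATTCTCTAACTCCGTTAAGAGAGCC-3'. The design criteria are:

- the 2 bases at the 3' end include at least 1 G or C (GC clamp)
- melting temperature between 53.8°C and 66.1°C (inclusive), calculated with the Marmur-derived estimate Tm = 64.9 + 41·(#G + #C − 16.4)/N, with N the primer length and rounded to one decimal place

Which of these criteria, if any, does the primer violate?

Meets all criteria.

Base counts: A=7, T=8, G=5, C=8 (length 28).
GC clamp: 3' end CC has 2 G/C ✓
Tm: Tm = 64.9 + 41·(13 − 16.4)/28 = 59.9°C ✓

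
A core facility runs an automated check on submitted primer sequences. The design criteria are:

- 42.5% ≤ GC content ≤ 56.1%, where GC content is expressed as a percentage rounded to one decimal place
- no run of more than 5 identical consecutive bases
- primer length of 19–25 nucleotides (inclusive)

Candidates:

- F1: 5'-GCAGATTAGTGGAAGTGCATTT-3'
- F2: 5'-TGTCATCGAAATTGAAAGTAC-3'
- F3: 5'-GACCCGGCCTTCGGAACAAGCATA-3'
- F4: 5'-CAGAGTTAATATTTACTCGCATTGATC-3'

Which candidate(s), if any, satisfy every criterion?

F1 (22 nt, A=6 T=7 G=7 C=2): GC 9/22 = 40.9%, outside 42.5–56.1% ✗; longest run = 3 ✓; length 22 ✓ — fails.
F2 (21 nt, A=8 T=6 G=4 C=3): GC 7/21 = 33.3%, outside 42.5–56.1% ✗; longest run = 3 ✓; length 21 ✓ — fails.
F3 (24 nt, A=7 T=3 G=6 C=8): GC 14/24 = 58.3%, outside 42.5–56.1% ✗; longest run = 3 ✓; length 24 ✓ — fails.
F4 (27 nt, A=8 T=10 G=4 C=5): GC 9/27 = 33.3%, outside 42.5–56.1% ✗; longest run = 3 ✓; length 27, outside 19–25 ✗ — fails.

None of the candidates satisfy all criteria.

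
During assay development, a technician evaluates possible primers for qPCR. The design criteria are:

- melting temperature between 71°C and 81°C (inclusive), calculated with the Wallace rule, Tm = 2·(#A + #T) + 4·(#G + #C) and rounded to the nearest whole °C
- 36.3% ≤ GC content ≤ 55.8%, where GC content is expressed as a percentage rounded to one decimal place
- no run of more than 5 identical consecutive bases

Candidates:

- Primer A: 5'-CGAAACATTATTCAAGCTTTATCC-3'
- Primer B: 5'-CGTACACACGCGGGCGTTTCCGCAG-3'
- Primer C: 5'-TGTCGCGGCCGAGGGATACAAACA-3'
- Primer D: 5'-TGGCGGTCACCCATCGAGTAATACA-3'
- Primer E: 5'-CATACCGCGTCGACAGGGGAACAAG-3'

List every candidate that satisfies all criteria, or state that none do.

Primer A (24 nt, A=8 T=8 G=2 C=6): Tm = 2·16 + 4·8 = 64°C, outside 71–81°C ✗; GC 8/24 = 33.3%, outside 36.3–55.8% ✗; longest run = 3 ✓ — fails.
Primer B (25 nt, A=4 T=4 G=8 C=9): Tm = 2·8 + 4·17 = 84°C, outside 71–81°C ✗; GC 17/25 = 68.0%, outside 36.3–55.8% ✗; longest run = 3 ✓ — fails.
Primer C (24 nt, A=7 T=3 G=8 C=6): Tm = 2·10 + 4·14 = 76°C ✓; GC 14/24 = 58.3%, outside 36.3–55.8% ✗; longest run = 3 ✓ — fails.
Primer D (25 nt, A=7 T=5 G=6 C=7): Tm = 2·12 + 4·13 = 76°C ✓; GC 13/25 = 52.0% ✓; longest run = 3 ✓ — passes.
Primer E (25 nt, A=8 T=2 G=8 C=7): Tm = 2·10 + 4·15 = 80°C ✓; GC 15/25 = 60.0%, outside 36.3–55.8% ✗; longest run = 4 ✓ — fails.

Primer D only.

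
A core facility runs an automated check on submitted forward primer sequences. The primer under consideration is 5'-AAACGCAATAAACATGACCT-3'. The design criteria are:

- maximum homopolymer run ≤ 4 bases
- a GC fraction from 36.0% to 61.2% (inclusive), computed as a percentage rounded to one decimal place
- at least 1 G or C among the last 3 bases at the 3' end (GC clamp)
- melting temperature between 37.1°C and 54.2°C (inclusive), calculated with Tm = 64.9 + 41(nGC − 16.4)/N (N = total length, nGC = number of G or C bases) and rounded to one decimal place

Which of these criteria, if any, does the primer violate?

Fails: GC content.

Base counts: A=10, T=3, G=2, C=5 (length 20).
homopolymer run: longest run = 3 ✓
GC content: GC 7/20 = 35.0%, outside 36.0–61.2% ✗
GC clamp: 3' end CCT has 2 G/C ✓
Tm: Tm = 64.9 + 41·(7 − 16.4)/20 = 45.6°C ✓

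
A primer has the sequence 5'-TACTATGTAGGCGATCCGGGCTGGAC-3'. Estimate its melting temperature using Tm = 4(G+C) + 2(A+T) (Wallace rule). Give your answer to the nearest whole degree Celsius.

82°C

Base counts: A=5, T=6, G=9, C=6 (length 26).
Tm = 2·(5+6) + 4·(9+6) = 2·11 + 4·15 = 22 + 60 = 82°C.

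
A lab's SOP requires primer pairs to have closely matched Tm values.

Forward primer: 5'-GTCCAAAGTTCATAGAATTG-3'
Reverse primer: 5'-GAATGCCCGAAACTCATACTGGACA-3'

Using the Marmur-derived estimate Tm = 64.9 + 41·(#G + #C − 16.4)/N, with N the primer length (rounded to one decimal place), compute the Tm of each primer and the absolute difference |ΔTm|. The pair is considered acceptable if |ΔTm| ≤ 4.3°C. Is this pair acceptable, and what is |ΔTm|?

|ΔTm| = 12.1°C; the pair is not acceptable.

Forward: G+C = 7, N = 20 → Tm = 64.9 + 41·(7 − 16.4)/20 = 45.6°C.
Reverse: G+C = 12, N = 25 → Tm = 64.9 + 41·(12 − 16.4)/25 = 57.7°C.
|ΔTm| = |45.6 − 57.7| = 12.1°C, > 4.3°C.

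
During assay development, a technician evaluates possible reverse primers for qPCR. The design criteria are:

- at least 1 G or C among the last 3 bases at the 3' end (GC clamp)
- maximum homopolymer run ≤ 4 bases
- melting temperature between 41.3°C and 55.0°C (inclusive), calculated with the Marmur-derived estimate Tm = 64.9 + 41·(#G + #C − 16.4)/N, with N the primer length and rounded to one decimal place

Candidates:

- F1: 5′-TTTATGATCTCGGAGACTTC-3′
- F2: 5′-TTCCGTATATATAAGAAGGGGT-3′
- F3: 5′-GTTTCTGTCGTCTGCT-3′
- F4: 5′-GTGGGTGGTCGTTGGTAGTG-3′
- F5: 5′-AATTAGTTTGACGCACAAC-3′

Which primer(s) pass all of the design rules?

F1 (20 nt, A=4 T=8 G=4 C=4): 3' end TTC has 1 G/C ✓; longest run = 3 ✓; Tm = 64.9 + 41·(8 − 16.4)/20 = 47.7°C ✓ — passes.
F2 (22 nt, A=7 T=7 G=6 C=2): 3' end GGT has 2 G/C ✓; longest run = 4 ✓; Tm = 64.9 + 41·(8 − 16.4)/22 = 49.2°C ✓ — passes.
F3 (16 nt, A=0 T=8 G=4 C=4): 3' end GCT has 2 G/C ✓; longest run = 3 ✓; Tm = 64.9 + 41·(8 − 16.4)/16 = 43.4°C ✓ — passes.
F4 (20 nt, A=1 T=7 G=11 C=1): 3' end GTG has 2 G/C ✓; longest run = 3 ✓; Tm = 64.9 + 41·(12 − 16.4)/20 = 55.9°C, outside 41.3–55.0°C ✗ — fails.
F5 (19 nt, A=7 T=5 G=3 C=4): 3' end AAC has 1 G/C ✓; longest run = 3 ✓; Tm = 64.9 + 41·(7 − 16.4)/19 = 44.6°C ✓ — passes.

F1, F2, F3 and F5.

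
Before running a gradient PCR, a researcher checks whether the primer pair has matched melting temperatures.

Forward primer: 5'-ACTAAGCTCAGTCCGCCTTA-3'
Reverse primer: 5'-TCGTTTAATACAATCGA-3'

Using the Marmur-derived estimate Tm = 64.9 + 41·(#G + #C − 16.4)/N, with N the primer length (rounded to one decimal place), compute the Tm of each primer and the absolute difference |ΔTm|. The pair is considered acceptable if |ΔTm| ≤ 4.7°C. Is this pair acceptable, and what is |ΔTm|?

Forward: G+C = 10, N = 20 → Tm = 64.9 + 41·(10 − 16.4)/20 = 51.8°C.
Reverse: G+C = 5, N = 17 → Tm = 64.9 + 41·(5 − 16.4)/17 = 37.4°C.
|ΔTm| = |51.8 − 37.4| = 14.4°C, > 4.7°C.

|ΔTm| = 14.4°C; the pair is not acceptable.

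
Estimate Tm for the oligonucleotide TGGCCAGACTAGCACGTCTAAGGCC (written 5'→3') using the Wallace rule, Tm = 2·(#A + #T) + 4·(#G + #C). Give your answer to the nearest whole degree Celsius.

Base counts: A=6, T=4, G=7, C=8 (length 25).
Tm = 2·(6+4) + 4·(7+8) = 2·10 + 4·15 = 20 + 60 = 80°C.

80°C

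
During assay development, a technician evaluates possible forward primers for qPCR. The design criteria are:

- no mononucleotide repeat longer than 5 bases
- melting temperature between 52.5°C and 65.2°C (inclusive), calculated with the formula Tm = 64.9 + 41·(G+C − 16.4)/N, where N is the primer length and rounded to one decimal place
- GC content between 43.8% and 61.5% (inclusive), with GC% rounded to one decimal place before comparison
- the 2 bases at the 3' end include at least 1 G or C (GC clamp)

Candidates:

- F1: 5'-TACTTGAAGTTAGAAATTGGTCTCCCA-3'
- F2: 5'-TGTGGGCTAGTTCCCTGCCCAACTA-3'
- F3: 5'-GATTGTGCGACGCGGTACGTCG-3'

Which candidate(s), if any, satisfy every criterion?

None of the candidates satisfy all criteria.

F1 (27 nt, A=8 T=9 G=5 C=5): longest run = 3 ✓; Tm = 64.9 + 41·(10 − 16.4)/27 = 55.2°C ✓; GC 10/27 = 37.0%, outside 43.8–61.5% ✗; 3' end CA has 1 G/C ✓ — fails.
F2 (25 nt, A=4 T=7 G=6 C=8): longest run = 3 ✓; Tm = 64.9 + 41·(14 − 16.4)/25 = 61.0°C ✓; GC 14/25 = 56.0% ✓; 3' end TA has 0 G/C, need ≥1 ✗ — fails.
F3 (22 nt, A=3 T=5 G=9 C=5): longest run = 2 ✓; Tm = 64.9 + 41·(14 − 16.4)/22 = 60.4°C ✓; GC 14/22 = 63.6%, outside 43.8–61.5% ✗; 3' end CG has 2 G/C ✓ — fails.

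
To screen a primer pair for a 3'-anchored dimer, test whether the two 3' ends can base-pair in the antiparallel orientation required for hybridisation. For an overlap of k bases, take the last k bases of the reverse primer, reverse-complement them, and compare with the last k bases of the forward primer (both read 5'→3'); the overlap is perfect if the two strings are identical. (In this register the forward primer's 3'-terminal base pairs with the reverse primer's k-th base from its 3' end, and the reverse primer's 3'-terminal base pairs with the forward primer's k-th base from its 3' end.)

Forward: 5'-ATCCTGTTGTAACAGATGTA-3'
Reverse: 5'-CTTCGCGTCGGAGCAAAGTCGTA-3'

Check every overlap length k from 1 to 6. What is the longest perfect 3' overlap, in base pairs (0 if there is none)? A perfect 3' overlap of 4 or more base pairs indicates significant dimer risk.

Last 6 bases (5'→3') — forward …GATGTA, reverse …GTCGTA.
Reverse complement of the reverse primer's last 6 bases: TACGAC; its first k bases are the reverse complement of the reverse primer's last k bases, so a perfect k-base overlap needs the forward primer's last k bases to equal them.
Comparing (forward last k vs required): k=1: A vs T ✗; k=2: TA vs TA ✓; k=3: GTA vs TAC ✗; k=4: TGTA vs TACG ✗; k=5: ATGTA vs TACGA ✗; k=6: GATGTA vs TACGAC ✗.
Only k = 2 is perfect, so the longest perfect 3' overlap is 2.

Longest perfect overlap: 2 complementary base pairs; below the dimer-risk threshold (threshold 4).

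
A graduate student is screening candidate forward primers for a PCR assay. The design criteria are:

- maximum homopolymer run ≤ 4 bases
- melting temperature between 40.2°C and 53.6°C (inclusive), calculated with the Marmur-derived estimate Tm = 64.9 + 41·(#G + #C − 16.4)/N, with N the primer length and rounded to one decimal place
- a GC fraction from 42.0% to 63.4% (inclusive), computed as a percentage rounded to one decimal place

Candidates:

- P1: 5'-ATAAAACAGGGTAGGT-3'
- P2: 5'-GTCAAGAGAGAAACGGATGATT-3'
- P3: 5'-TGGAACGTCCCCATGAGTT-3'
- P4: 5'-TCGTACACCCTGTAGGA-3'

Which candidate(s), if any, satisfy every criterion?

P1 (16 nt, A=7 T=3 G=5 C=1): longest run = 4 ✓; Tm = 64.9 + 41·(6 − 16.4)/16 = 38.3°C, outside 40.2–53.6°C ✗; GC 6/16 = 37.5%, outside 42.0–63.4% ✗ — fails.
P2 (22 nt, A=9 T=4 G=7 C=2): longest run = 3 ✓; Tm = 64.9 + 41·(9 − 16.4)/22 = 51.1°C ✓; GC 9/22 = 40.9%, outside 42.0–63.4% ✗ — fails.
P3 (19 nt, A=4 T=5 G=5 C=5): longest run = 4 ✓; Tm = 64.9 + 41·(10 − 16.4)/19 = 51.1°C ✓; GC 10/19 = 52.6% ✓ — passes.
P4 (17 nt, A=4 T=4 G=4 C=5): longest run = 3 ✓; Tm = 64.9 + 41·(9 − 16.4)/17 = 47.1°C ✓; GC 9/17 = 52.9% ✓ — passes.

P3 and P4.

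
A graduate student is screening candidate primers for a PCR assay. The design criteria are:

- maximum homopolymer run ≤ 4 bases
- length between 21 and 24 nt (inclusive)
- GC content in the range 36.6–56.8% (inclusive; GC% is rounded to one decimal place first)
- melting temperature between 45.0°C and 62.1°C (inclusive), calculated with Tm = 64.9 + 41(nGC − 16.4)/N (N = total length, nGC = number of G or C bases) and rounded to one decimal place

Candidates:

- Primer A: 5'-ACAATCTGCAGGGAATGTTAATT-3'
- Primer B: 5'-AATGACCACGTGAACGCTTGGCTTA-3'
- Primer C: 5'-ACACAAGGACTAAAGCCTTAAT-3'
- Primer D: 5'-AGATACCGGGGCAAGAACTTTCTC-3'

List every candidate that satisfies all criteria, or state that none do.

Primer D only.

Primer A (23 nt, A=8 T=7 G=5 C=3): longest run = 3 ✓; length 23 ✓; GC 8/23 = 34.8%, outside 36.6–56.8% ✗; Tm = 64.9 + 41·(8 − 16.4)/23 = 49.9°C ✓ — fails.
Primer B (25 nt, A=7 T=6 G=6 C=6): longest run = 2 ✓; length 25, outside 21–24 ✗; GC 12/25 = 48.0% ✓; Tm = 64.9 + 41·(12 − 16.4)/25 = 57.7°C ✓ — fails.
Primer C (22 nt, A=10 T=4 G=3 C=5): longest run = 3 ✓; length 22 ✓; GC 8/22 = 36.4%, outside 36.6–56.8% ✗; Tm = 64.9 + 41·(8 − 16.4)/22 = 49.2°C ✓ — fails.
Primer D (24 nt, A=7 T=5 G=6 C=6): longest run = 4 ✓; length 24 ✓; GC 12/24 = 50.0% ✓; Tm = 64.9 + 41·(12 − 16.4)/24 = 57.4°C ✓ — passes.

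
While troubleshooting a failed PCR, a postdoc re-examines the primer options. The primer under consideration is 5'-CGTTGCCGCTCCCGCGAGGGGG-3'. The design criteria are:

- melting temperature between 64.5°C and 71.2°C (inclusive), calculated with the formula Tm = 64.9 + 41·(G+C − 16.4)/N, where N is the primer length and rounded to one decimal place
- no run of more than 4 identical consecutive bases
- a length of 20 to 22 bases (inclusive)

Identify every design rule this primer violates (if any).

Base counts: A=1, T=3, G=10, C=8 (length 22).
Tm: Tm = 64.9 + 41·(18 − 16.4)/22 = 67.9°C ✓
homopolymer run: longest run = 5, exceeds 4 ✗
length: length 22 ✓

Fails: homopolymer run.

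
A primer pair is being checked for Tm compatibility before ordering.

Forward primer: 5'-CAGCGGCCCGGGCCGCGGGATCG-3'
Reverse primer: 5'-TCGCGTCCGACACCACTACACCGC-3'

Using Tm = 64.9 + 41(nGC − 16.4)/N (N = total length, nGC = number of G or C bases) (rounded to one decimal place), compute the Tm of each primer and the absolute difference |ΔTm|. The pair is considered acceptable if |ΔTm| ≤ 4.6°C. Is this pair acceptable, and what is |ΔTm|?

Forward: G+C = 20, N = 23 → Tm = 64.9 + 41·(20 − 16.4)/23 = 71.3°C.
Reverse: G+C = 16, N = 24 → Tm = 64.9 + 41·(16 − 16.4)/24 = 64.2°C.
|ΔTm| = |71.3 − 64.2| = 7.1°C, > 4.6°C.

|ΔTm| = 7.1°C; the pair is not acceptable.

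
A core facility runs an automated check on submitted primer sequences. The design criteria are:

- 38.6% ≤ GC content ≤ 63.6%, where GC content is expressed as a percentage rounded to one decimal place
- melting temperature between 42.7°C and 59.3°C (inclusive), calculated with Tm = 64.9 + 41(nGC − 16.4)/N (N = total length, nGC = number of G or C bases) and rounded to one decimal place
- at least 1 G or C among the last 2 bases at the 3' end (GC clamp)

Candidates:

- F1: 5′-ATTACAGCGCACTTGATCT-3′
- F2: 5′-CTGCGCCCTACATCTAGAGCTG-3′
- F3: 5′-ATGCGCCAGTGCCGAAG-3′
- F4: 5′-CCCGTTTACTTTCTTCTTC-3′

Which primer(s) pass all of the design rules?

F1 (19 nt, A=5 T=6 G=3 C=5): GC 8/19 = 42.1% ✓; Tm = 64.9 + 41·(8 − 16.4)/19 = 46.8°C ✓; 3' end CT has 1 G/C ✓ — passes.
F2 (22 nt, A=4 T=5 G=5 C=8): GC 13/22 = 59.1% ✓; Tm = 64.9 + 41·(13 − 16.4)/22 = 58.6°C ✓; 3' end TG has 1 G/C ✓ — passes.
F3 (17 nt, A=4 T=2 G=6 C=5): GC 11/17 = 64.7%, outside 38.6–63.6% ✗; Tm = 64.9 + 41·(11 − 16.4)/17 = 51.9°C ✓; 3' end AG has 1 G/C ✓ — fails.
F4 (19 nt, A=1 T=10 G=1 C=7): GC 8/19 = 42.1% ✓; Tm = 64.9 + 41·(8 − 16.4)/19 = 46.8°C ✓; 3' end TC has 1 G/C ✓ — passes.

F1, F2 and F4.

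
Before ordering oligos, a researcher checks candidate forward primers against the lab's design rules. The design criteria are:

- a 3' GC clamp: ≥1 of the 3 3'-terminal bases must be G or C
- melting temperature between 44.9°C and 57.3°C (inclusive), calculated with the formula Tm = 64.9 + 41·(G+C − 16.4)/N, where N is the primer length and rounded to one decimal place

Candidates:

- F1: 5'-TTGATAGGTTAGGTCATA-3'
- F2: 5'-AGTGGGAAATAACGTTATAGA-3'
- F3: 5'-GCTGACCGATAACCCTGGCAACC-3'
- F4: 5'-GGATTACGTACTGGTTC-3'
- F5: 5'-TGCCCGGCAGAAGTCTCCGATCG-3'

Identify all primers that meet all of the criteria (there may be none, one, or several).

F2 only.

F1 (18 nt, A=5 T=7 G=5 C=1): 3' end ATA has 0 G/C, need ≥1 ✗; Tm = 64.9 + 41·(6 − 16.4)/18 = 41.2°C, outside 44.9–57.3°C ✗ — fails.
F2 (21 nt, A=9 T=5 G=6 C=1): 3' end AGA has 1 G/C ✓; Tm = 64.9 + 41·(7 − 16.4)/21 = 46.5°C ✓ — passes.
F3 (23 nt, A=6 T=3 G=5 C=9): 3' end ACC has 2 G/C ✓; Tm = 64.9 + 41·(14 − 16.4)/23 = 60.6°C, outside 44.9–57.3°C ✗ — fails.
F4 (17 nt, A=3 T=6 G=5 C=3): 3' end TTC has 1 G/C ✓; Tm = 64.9 + 41·(8 − 16.4)/17 = 44.6°C, outside 44.9–57.3°C ✗ — fails.
F5 (23 nt, A=4 T=4 G=7 C=8): 3' end TCG has 2 G/C ✓; Tm = 64.9 + 41·(15 − 16.4)/23 = 62.4°C, outside 44.9–57.3°C ✗ — fails.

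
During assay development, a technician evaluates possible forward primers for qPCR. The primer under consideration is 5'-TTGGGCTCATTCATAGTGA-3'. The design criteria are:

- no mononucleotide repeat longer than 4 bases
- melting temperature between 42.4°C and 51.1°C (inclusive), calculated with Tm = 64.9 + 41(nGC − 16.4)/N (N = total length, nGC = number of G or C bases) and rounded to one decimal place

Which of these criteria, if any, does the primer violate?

Base counts: A=4, T=7, G=5, C=3 (length 19).
homopolymer run: longest run = 3 ✓
Tm: Tm = 64.9 + 41·(8 − 16.4)/19 = 46.8°C ✓

Meets all criteria.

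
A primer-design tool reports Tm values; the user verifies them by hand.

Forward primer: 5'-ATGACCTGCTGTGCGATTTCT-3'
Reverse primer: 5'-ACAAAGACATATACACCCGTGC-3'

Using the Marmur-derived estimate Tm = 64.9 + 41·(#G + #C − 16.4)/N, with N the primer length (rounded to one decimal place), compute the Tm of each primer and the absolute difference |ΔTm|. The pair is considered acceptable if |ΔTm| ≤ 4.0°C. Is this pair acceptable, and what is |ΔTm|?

Forward: G+C = 10, N = 21 → Tm = 64.9 + 41·(10 − 16.4)/21 = 52.4°C.
Reverse: G+C = 10, N = 22 → Tm = 64.9 + 41·(10 − 16.4)/22 = 53.0°C.
|ΔTm| = |52.4 − 53.0| = 0.6°C, ≤ 4.0°C.

|ΔTm| = 0.6°C; the pair is acceptable.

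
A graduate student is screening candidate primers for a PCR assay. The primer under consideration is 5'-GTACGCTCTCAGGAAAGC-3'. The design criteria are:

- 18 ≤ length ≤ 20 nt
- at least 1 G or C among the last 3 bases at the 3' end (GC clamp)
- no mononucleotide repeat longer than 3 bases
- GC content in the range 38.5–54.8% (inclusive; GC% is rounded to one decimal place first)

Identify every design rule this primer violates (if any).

Fails: GC content.

Base counts: A=5, T=3, G=5, C=5 (length 18).
length: length 18 ✓
GC clamp: 3' end AGC has 2 G/C ✓
homopolymer run: longest run = 3 ✓
GC content: GC 10/18 = 55.6%, outside 38.5–54.8% ✗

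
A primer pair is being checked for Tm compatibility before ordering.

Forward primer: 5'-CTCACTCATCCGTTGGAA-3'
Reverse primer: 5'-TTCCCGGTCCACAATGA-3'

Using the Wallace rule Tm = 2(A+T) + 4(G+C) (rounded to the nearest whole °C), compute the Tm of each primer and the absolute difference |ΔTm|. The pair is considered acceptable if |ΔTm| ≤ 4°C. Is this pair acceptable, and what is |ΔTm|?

Forward: A=4 T=5 G=3 C=6 → Tm = 2·9 + 4·9 = 54°C.
Reverse: A=4 T=4 G=3 C=6 → Tm = 2·8 + 4·9 = 52°C.
|ΔTm| = |54 − 52| = 2°C, ≤ 4°C.

|ΔTm| = 2°C; the pair is acceptable.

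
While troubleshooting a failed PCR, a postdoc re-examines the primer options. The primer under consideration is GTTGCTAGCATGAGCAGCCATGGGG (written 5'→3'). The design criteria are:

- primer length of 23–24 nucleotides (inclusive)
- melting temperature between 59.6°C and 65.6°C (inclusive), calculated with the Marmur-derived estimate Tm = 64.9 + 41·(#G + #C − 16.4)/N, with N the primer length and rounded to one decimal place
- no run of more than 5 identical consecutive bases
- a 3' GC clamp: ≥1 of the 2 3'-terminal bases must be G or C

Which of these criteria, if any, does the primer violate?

Fails: length.

Base counts: A=5, T=5, G=10, C=5 (length 25).
length: length 25, outside 23–24 ✗
Tm: Tm = 64.9 + 41·(15 − 16.4)/25 = 62.6°C ✓
homopolymer run: longest run = 4 ✓
GC clamp: 3' end GG has 2 G/C ✓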